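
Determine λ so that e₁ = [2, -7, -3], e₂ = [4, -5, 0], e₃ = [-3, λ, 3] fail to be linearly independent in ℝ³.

λ = 33/4

The vectors are dependent exactly when the determinant of the matrix with rows e₁, e₂, e₃ vanishes.
Expanding, det = 99 - 12*λ.
This vanishes exactly when λ = 33/4.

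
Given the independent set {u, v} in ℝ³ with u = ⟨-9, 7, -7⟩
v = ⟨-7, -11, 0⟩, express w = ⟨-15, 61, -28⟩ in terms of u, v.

w = 4u - 3v

Solve the system with u, v as columns and w as the right-hand side.
The system has the unique solution (c₁, c₂) = (4, -3).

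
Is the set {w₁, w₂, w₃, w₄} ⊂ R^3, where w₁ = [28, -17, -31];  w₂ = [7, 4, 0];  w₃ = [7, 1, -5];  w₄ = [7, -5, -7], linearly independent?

There are 4 vectors in a 3-dimensional space, so they cannot be linearly independent.

linearly dependent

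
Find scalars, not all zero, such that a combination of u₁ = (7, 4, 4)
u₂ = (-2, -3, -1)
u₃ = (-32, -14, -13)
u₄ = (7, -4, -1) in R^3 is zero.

3u₁ - 2u₂ + u₃ + u₄ = 0

Solve the homogeneous system with u₁, u₂, u₃, u₄ as columns by row-reducing the coefficient matrix.
A generator of the null space is (3, -2, 1, 1).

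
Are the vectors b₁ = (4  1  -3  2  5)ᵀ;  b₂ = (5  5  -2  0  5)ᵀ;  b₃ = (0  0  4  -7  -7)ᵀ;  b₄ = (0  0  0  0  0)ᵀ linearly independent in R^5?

One of the vectors is the zero vector, so the set is linearly dependent.

linearly dependent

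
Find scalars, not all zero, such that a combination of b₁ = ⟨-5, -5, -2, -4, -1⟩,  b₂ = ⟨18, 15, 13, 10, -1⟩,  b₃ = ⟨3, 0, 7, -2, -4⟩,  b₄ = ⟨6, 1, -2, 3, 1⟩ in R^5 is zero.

3b₁ + b₂ - b₃ = 0

Write the vectors as columns of a matrix and find a nonzero vector in its null space.
A generator of the null space is (3, 1, -1, 0).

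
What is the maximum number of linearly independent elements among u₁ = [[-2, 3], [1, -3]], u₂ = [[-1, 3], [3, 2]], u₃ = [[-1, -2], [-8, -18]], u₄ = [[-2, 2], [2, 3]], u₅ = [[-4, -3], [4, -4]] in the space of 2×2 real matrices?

4

Represent each element by its coordinate vector in ℝ⁴.
Apply Gaussian elimination to the matrix whose rows are u₁, u₂, u₃, u₄, u₅.
The echelon form has 4 nonzero rows, so the rank is 4.
(With 5 elements in a 4-dimensional space the rank is at most 4.)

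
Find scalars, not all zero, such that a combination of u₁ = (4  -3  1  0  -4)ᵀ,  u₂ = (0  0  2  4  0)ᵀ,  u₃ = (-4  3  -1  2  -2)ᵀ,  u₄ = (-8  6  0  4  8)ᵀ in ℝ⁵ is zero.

2u₁ - u₂ + u₄ = 0

Set up α₁u₁ + … + α₄u₄ = 0 and solve the homogeneous system.
The free variable yields coefficients (2, -1, 0, 1) (any nonzero multiple also works).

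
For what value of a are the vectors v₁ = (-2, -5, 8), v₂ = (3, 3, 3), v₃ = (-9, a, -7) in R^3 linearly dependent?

The vectors are dependent exactly when the determinant of the matrix with rows v₁, v₂, v₃ vanishes.
The determinant works out to 30*a + 288.
Solving 30*a + 288 = 0 yields a = -48/5.

a = -48/5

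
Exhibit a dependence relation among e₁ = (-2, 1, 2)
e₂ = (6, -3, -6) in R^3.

3e₁ + e₂ = 0

Solve the homogeneous system with e₁, e₂ as columns by row-reducing the coefficient matrix.
A generator of the null space is (3, 1).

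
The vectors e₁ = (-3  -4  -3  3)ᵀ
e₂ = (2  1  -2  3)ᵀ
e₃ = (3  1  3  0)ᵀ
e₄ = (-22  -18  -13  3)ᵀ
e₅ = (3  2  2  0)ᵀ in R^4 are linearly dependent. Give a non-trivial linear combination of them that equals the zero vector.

Set up α₁e₁ + … + α₅e₅ = 0 and solve the homogeneous system.
One solution (up to scaling) is (3, -2, -2, -1, -1).

3e₁ - 2e₂ - 2e₃ - e₄ - e₅ = 0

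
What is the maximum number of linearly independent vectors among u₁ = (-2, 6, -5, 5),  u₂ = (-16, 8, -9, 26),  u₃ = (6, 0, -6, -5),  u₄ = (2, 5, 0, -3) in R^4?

3

Put the 4×4 matrix [u₁|u₂|u₃|u₄] into echelon form.
Exactly 3 pivots survive; hence the rank is 3.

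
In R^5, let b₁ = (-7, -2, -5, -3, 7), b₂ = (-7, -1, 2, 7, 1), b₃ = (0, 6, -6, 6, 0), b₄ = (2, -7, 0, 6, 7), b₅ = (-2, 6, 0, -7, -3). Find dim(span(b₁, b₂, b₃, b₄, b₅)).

Form the matrix with b₁, b₂, b₃, b₄, b₅ as columns and reduce.
Reduction leaves 5 leading entries, giving rank 5.

5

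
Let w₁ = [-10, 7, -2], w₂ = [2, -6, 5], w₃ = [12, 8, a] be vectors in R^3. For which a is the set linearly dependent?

Dependence holds iff the 3×3 matrix [w₁ w₂ w₃] is singular.
The determinant works out to 46*a + 644.
Solving 46*a + 644 = 0 yields a = -14.

a = -14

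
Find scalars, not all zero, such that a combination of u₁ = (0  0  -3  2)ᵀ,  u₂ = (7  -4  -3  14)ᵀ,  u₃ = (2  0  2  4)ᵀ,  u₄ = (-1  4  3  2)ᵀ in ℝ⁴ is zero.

Solve the homogeneous system with u₁, u₂, u₃, u₄ as columns by row-reducing the coefficient matrix.
One solution (up to scaling) is (2, -1, 3, -1).

2u₁ - u₂ + 3u₃ - u₄ = 0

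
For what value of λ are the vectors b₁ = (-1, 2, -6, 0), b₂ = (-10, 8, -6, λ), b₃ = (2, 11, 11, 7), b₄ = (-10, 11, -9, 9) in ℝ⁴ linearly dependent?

λ = 25/3

The set is linearly dependent precisely when det[b₁; b₂; b₃; b₄] = 0.
The determinant works out to 6300 - 756*λ.
Setting this to zero gives λ = 25/3.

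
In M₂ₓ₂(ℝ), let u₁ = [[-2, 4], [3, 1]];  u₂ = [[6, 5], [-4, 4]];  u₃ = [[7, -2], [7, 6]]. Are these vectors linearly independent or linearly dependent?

Take coordinates with respect to the standard basis {E₁₁, E₁₂, E₂₁, E₂₂}.
Row-reduce the matrix whose columns are u₁, u₂, u₃.
The reduction yields 3 nonzero rows, so the rank is 3.
Since rank = 3 (the number of vectors), the set is linearly independent.

linearly independent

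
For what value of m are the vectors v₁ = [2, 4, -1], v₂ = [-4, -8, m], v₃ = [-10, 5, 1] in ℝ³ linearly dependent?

Place the vectors as rows of a 3×3 matrix; dependence ⇔ determinant zero.
Cofactor expansion gives det = 100 - 50*m.
This vanishes exactly when m = 2.

m = 2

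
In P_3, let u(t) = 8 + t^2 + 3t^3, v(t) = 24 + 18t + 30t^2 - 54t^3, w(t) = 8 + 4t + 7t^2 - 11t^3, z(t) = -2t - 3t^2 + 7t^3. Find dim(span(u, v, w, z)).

Represent each element by its coordinate vector in ℝ⁴.
Put the 4×4 matrix [u|v|w|z] into echelon form.
The echelon form has 2 nonzero rows, so the rank is 2.

dim = 2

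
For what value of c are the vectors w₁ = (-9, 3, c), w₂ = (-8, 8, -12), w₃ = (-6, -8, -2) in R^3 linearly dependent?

The set is linearly dependent precisely when det[w₁; w₂; w₃] = 0.
The determinant works out to 112*c + 1176.
Setting this to zero gives c = -21/2.

c = -21/2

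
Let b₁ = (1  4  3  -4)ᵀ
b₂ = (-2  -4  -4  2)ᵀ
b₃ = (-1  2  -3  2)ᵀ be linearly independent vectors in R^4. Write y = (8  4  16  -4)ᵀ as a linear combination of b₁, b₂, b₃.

y = -2b₁ - 4b₂ - 2b₃

Solve the system with b₁, b₂, b₃ as columns and y as the right-hand side.
Row-reducing the augmented matrix gives the unique coefficients (α₁, α₂, α₃) = (-2, -4, -2).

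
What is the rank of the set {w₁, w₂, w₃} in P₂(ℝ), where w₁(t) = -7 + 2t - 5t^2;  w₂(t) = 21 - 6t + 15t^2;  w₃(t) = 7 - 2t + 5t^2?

Use coordinates relative to {1, t, t^2}.
Apply Gaussian elimination to the matrix whose rows are w₁, w₂, w₃.
Reduction leaves 1 leading entry, giving rank 1.

rank 1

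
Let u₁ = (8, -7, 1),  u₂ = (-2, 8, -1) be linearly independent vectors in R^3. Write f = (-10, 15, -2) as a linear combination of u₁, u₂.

Since u₁, u₂ are independent, the coefficients expressing f are uniquely determined by a linear system.
Back-substitution yields (c₁, c₂) = (-1, 1).

f = -u₁ + u₂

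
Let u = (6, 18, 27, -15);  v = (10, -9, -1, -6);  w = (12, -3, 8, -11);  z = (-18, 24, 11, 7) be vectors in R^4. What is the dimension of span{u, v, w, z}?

2

Row-reduce the 4×4 matrix with these as rows.
Reduction leaves 2 leading entries, giving rank 2.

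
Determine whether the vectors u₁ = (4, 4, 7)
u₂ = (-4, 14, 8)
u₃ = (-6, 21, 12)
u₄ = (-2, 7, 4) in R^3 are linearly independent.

There are 4 vectors in a 3-dimensional space, so they cannot be linearly independent.

linearly dependent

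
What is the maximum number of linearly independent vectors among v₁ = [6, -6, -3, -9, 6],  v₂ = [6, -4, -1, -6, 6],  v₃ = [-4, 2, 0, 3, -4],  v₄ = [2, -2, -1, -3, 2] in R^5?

2

Apply Gaussian elimination to the matrix whose rows are v₁, v₂, v₃, v₄.
Reduction leaves 2 leading entries, giving rank 2.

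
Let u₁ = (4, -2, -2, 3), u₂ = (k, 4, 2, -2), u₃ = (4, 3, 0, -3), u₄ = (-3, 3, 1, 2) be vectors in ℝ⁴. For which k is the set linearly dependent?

k = -10/3

The set is linearly dependent precisely when det[u₁; u₂; u₃; u₄] = 0.
Expanding, det = -33*k - 110.
This vanishes exactly when k = -10/3.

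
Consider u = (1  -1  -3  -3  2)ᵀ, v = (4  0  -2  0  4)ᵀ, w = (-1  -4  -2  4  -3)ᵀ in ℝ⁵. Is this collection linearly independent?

linearly independent

Row-reduce the matrix whose columns are u, v, w.
The reduction yields 3 nonzero rows, so the rank is 3.
Since rank = 3 (the number of vectors), the set is linearly independent.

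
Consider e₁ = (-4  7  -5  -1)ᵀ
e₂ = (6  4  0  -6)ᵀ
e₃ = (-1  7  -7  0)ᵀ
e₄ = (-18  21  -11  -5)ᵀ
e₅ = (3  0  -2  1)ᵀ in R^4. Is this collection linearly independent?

There are 5 vectors in a 4-dimensional space, so they cannot be linearly independent.

linearly dependent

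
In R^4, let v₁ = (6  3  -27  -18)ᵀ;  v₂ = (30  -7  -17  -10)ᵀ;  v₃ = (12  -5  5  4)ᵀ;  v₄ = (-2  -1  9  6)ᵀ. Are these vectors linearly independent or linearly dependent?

linearly dependent

The matrix [v₁|v₂|v₃|v₄] has determinant 0.
A zero determinant means the columns are linearly dependent.
Indeed v₁ - v₂ + 2v₃ = 0.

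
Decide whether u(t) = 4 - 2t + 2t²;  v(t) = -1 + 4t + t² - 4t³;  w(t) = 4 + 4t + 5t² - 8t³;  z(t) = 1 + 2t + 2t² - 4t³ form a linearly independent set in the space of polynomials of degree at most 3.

Write each element as a coordinate vector in ℝ⁴ using {1, t, …, t³}.
Form the 4×4 matrix with these as columns; its determinant is 0.
A zero determinant means the columns are linearly dependent.
Indeed u + v - w + z = 0.

linearly dependent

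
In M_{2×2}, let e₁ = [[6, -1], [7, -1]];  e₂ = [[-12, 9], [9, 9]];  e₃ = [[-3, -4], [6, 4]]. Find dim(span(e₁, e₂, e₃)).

3

Use coordinates relative to {E₁₁, E₁₂, E₂₁, E₂₂}.
Put the 4×3 matrix [e₁|e₂|e₃] into echelon form.
Exactly 3 pivots survive; hence the rank is 3.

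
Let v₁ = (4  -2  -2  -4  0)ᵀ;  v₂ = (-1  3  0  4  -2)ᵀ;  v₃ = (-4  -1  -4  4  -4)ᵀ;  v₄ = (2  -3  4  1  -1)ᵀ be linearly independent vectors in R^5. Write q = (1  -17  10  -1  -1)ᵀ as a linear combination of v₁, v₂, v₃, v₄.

q = -v₁ - 3v₂ + v₃ + 3v₄

Set up the augmented matrix [v₁ | v₂ | v₃ | v₄ | q] and row-reduce.
Row-reducing the augmented matrix gives the unique coefficients (c₁, …, c₄) = (-1, -3, 1, 3).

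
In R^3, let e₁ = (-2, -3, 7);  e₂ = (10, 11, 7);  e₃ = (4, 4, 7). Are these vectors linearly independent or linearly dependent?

Form the 3×3 matrix with these as columns; its determinant is 0.
A zero determinant means the columns are linearly dependent.
Indeed e₁ + e₂ - 2e₃ = 0.

linearly dependent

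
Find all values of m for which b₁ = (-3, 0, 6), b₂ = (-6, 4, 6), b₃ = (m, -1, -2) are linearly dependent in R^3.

Place the vectors as rows of a 3×3 matrix; dependence ⇔ determinant zero.
The determinant works out to 42 - 24*m.
Solving 42 - 24*m = 0 yields m = 7/4.

m = 7/4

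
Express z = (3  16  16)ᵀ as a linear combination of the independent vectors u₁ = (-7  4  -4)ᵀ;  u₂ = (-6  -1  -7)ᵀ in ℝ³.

Set up the augmented matrix [u₁ | u₂ | z] and row-reduce.
Back-substitution yields (a₁, a₂) = (3, -4).

z = 3u₁ - 4u₂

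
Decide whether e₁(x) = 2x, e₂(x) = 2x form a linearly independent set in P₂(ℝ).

Take coordinates with respect to the standard basis {1, x, x²}.
Row-reduce the matrix whose columns are e₁, e₂.
The reduction yields 1 nonzero row, so the rank is 1.
Since rank 1 < 2, the set is linearly dependent.

linearly dependent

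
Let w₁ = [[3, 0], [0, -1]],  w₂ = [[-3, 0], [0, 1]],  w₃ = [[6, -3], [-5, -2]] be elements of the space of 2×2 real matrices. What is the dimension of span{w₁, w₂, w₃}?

Represent each element by its coordinate vector in ℝ⁴.
Form the matrix with w₁, w₂, w₃ as columns and reduce.
Exactly 2 pivots survive; hence the rank is 2.

2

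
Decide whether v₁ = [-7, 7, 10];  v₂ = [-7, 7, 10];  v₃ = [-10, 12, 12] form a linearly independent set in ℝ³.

Two of the vectors are equal, giving an immediate dependence.

linearly dependent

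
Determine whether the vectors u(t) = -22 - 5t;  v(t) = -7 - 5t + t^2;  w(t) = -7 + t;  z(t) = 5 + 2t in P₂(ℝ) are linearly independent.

linearly dependent

Take coordinates with respect to the standard basis {1, t, t^2}.
There are 4 vectors in a 3-dimensional space, so they cannot be linearly independent.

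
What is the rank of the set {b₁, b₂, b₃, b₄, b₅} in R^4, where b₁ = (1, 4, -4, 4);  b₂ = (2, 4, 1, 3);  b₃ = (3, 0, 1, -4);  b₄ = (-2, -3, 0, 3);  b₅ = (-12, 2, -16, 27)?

rank 4

Apply Gaussian elimination to the matrix whose rows are b₁, b₂, b₃, b₄, b₅.
The echelon form has 4 nonzero rows, so the rank is 4.
(With 5 elements in a 4-dimensional space the rank is at most 4.)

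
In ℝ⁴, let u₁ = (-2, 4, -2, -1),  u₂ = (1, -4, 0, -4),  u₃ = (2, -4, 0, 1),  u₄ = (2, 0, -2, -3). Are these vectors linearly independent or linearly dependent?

linearly independent

The matrix [u₁|u₂|u₃|u₄] has determinant 104.
A nonzero determinant means the columns are linearly independent.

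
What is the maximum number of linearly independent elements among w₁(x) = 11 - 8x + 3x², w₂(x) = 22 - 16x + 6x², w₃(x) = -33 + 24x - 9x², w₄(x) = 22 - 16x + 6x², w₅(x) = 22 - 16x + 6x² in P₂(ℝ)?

Pass to coordinate vectors with respect to the basis {1, x, x²}.
Form the matrix with w₁, w₂, w₃, w₄, w₅ as columns and reduce.
The echelon form has 1 nonzero row, so the rank is 1.
(With 5 elements in a 3-dimensional space the rank is at most 3.)

1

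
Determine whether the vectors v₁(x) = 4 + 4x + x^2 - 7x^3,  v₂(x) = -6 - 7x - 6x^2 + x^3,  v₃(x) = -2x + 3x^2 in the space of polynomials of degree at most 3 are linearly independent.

Write each element as a coordinate vector in ℝ⁴ using {1, x, …, x^3}.
Row-reduce the matrix whose columns are v₁, v₂, v₃.
The reduction yields 3 nonzero rows, so the rank is 3.
Since rank = 3 (the number of vectors), the set is linearly independent.

linearly independent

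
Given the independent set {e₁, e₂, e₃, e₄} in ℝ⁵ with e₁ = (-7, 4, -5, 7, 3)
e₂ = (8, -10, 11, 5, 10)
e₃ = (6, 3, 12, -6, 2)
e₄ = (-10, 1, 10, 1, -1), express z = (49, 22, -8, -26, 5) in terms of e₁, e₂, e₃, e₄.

z = e₁ - e₂ + 4e₃ - 4e₄

Solve the system with e₁, e₂, e₃, e₄ as columns and z as the right-hand side.
Back-substitution yields (a₁, …, a₄) = (1, -1, 4, -4).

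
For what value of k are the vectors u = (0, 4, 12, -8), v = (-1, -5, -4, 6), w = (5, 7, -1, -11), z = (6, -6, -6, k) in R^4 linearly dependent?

k = -46/11

The set is linearly dependent precisely when det[u; v; w; z] = 0.
Cofactor expansion gives det = 132*k + 552.
Solving 132*k + 552 = 0 yields k = -46/11.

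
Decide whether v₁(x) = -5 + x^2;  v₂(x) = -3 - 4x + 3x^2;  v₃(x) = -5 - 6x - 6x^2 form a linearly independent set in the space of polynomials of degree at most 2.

linearly independent

Take coordinates with respect to the standard basis {1, x, x^2}.
Form the 3×3 matrix with these as columns; its determinant is -212.
A nonzero determinant means the columns are linearly independent.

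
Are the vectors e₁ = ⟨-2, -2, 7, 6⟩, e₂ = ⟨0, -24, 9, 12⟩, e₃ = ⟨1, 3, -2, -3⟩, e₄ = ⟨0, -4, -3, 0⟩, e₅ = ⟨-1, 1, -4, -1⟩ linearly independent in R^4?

linearly dependent

There are 5 vectors in a 4-dimensional space, so they cannot be linearly independent.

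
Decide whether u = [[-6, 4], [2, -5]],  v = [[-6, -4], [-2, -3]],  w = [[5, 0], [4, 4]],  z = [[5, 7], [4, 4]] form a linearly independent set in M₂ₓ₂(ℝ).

Take coordinates with respect to the standard basis {E₁₁, E₁₂, E₂₁, E₂₂}.
Row-reduce the matrix whose columns are u, v, w, z.
The reduction yields 4 nonzero rows, so the rank is 4.
Since rank = 4 (the number of vectors), the set is linearly independent.

linearly independent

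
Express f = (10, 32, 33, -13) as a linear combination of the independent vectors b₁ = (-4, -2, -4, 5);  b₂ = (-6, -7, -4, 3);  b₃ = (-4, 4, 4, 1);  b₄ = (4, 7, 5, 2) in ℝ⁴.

f = -3b₁ - b₂ + 3b₃ + b₄

Since b₁, b₂, b₃, b₄ are independent, the coefficients expressing f are uniquely determined by a linear system.
The system has the unique solution (c₁, …, c₄) = (-3, -1, 3, 1).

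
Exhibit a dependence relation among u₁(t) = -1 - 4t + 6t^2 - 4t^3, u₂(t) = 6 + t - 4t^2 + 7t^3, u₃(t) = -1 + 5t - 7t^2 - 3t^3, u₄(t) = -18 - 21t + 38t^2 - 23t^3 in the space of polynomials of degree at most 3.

Write each element as a vector in ℝ⁴ using {1, t, …, t^3}.
Row-reduce the matrix with u₁, u₂, u₃, u₄ as columns; the null space gives the coefficients.
One solution (up to scaling) is (2, -3, -2, -1).

2u₁ - 3u₂ - 2u₃ - u₄ = 0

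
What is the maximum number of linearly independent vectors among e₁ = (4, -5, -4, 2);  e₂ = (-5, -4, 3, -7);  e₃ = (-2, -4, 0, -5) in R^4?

3

Put the 4×3 matrix [e₁|e₂|e₃] into echelon form.
Reduction leaves 3 leading entries, giving rank 3.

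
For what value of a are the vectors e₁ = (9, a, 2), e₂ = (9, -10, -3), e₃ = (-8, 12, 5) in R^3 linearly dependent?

a = -10/3

The set is linearly dependent precisely when det[e₁; e₂; e₃] = 0.
Cofactor expansion gives det = -21*a - 70.
Setting this to zero gives a = -10/3.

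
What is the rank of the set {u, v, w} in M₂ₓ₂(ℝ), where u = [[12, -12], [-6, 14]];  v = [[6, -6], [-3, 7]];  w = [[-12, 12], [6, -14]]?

1

Use coordinates relative to {E₁₁, E₁₂, E₂₁, E₂₂}.
Put the 4×3 matrix [u|v|w] into echelon form.
Exactly 1 pivot survives; hence the rank is 1.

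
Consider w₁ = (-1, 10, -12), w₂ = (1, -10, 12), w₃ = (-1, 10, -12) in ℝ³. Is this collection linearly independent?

linearly dependent

Row-reduce the matrix whose columns are w₁, w₂, w₃.
The reduction yields 1 nonzero row, so the rank is 1.
Since rank 1 < 3, the set is linearly dependent.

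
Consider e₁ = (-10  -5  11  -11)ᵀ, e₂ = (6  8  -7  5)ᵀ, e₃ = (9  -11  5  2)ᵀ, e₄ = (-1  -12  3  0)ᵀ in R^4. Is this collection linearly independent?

linearly independent

The matrix [e₁|e₂|e₃|e₄] has determinant 1132.
A nonzero determinant means the columns are linearly independent.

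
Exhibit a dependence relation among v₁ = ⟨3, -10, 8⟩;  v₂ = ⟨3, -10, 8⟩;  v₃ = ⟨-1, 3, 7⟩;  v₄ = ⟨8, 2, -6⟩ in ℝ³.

v₁ - v₂ = 0

Write the vectors as columns of a matrix and find a nonzero vector in its null space.
One solution (up to scaling) is (1, -1, 0, 0).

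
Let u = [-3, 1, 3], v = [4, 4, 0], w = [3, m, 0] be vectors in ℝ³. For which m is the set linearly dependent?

m = 3

The set is linearly dependent precisely when det[u; v; w] = 0.
Expanding, det = 12*m - 36.
Solving 12*m - 36 = 0 yields m = 3.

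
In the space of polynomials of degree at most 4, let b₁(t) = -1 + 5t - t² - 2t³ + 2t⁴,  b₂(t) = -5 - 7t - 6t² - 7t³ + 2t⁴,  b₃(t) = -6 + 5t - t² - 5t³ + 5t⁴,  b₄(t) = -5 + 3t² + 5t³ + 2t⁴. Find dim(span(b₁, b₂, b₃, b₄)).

dim = 4

Represent each element by its coordinate vector in ℝ⁵.
Put the 5×4 matrix [b₁|b₂|b₃|b₄] into echelon form.
There are 4 pivot columns, so rank = 4.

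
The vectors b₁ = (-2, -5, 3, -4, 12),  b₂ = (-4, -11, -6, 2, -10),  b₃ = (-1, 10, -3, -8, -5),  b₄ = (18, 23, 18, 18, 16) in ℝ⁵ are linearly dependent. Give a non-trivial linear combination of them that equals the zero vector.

2b₁ + 3b₂ + 2b₃ + b₄ = 0

Write the vectors as columns of a matrix and find a nonzero vector in its null space.
One solution (up to scaling) is (2, 3, 2, 1).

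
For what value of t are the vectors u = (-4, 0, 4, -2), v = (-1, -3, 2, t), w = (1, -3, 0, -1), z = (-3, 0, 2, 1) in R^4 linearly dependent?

Dependence holds iff the 4×4 matrix [u v w z] is singular.
The determinant works out to -12*t - 24.
This vanishes exactly when t = -2.

t = -2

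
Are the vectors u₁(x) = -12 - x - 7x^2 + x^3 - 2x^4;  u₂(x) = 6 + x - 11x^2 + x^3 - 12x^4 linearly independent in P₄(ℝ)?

Write each element as a coordinate vector in ℝ⁵ using {1, x, …, x^4}.
Place the vectors as rows of a 2×5 matrix and reduce to echelon form.
The reduction yields 2 nonzero rows, so the rank is 2.
Since rank = 2 (the number of vectors), the set is linearly independent.

linearly independent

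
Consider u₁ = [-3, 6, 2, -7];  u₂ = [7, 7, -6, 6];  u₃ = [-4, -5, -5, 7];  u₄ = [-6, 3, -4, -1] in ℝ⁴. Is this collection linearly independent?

Form the 4×4 matrix with these as columns; its determinant is -780.
A nonzero determinant means the columns are linearly independent.

linearly independent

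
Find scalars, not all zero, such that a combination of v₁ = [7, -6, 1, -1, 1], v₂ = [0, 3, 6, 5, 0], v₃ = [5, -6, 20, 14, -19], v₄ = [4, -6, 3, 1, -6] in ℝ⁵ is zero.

Set up α₁v₁ + … + α₄v₄ = 0 and solve the homogeneous system.
One solution (up to scaling) is (1, -2, 1, -3).

v₁ - 2v₂ + v₃ - 3v₄ = 0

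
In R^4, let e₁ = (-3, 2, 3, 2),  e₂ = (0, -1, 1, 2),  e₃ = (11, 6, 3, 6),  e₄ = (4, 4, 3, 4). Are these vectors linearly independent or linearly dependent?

linearly dependent

Row-reduce the matrix whose columns are e₁, e₂, e₃, e₄.
The reduction yields 3 nonzero rows, so the rank is 3.
Since rank 3 < 4, the set is linearly dependent.
Indeed e₁ + e₃ - 2e₄ = 0.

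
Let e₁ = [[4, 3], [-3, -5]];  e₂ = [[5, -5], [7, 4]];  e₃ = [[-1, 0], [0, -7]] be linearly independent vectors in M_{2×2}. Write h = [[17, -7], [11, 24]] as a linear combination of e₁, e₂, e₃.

h = e₁ + 2e₂ - 3e₃

Work in coordinates with respect to the standard basis {E₁₁, E₁₂, E₂₁, E₂₂}.
Write h = a₁e₁ + … + a₃e₃ and equate components.
Back-substitution yields (a₁, a₂, a₃) = (1, 2, -3).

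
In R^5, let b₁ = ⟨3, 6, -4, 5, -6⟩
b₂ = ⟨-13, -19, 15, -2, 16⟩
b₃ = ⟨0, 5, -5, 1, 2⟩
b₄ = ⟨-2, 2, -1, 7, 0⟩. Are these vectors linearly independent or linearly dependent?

linearly dependent

Place the vectors as rows of a 4×5 matrix and reduce to echelon form.
The reduction yields 3 nonzero rows, so the rank is 3.
Since rank 3 < 4, the set is linearly dependent.
Indeed 3b₁ + b₂ + b₃ - 2b₄ = 0.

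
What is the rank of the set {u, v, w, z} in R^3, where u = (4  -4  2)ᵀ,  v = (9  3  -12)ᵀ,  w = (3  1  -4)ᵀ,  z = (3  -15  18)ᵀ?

2

Row-reduce the 4×3 matrix with these as rows.
The echelon form has 2 nonzero rows, so the rank is 2.
(With 4 elements in a 3-dimensional space the rank is at most 3.)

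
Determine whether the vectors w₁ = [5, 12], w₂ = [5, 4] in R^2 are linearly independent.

linearly independent

Row-reduce the matrix whose columns are w₁, w₂.
The reduction yields 2 nonzero rows, so the rank is 2.
Since rank = 2 (the number of vectors), the set is linearly independent.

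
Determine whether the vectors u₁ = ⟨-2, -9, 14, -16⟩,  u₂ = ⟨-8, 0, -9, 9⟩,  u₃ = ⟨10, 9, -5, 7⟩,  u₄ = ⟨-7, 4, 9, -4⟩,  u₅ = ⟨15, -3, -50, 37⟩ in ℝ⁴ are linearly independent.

There are 5 vectors in a 4-dimensional space, so they cannot be linearly independent.

linearly dependent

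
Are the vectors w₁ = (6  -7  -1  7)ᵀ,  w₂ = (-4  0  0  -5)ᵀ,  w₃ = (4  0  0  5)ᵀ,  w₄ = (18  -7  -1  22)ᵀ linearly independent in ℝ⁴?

linearly dependent

Row-reduce the matrix whose columns are w₁, w₂, w₃, w₄.
The reduction yields 2 nonzero rows, so the rank is 2.
Since rank 2 < 4, the set is linearly dependent.
Indeed w₂ + w₃ = 0.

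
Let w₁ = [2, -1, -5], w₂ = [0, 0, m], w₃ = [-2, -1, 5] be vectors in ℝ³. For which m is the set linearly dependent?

The vectors are dependent exactly when the determinant of the matrix with rows w₁, w₂, w₃ vanishes.
Expanding, det = 4*m.
This vanishes exactly when m = 0.

m = 0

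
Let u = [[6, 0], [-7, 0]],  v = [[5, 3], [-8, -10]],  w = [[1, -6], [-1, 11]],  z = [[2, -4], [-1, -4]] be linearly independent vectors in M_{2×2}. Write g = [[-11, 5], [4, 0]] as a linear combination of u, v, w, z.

g = -4u + 3v + 2w - 2z

Work in coordinates with respect to the standard basis {E₁₁, E₁₂, E₂₁, E₂₂}.
Since u, v, w, z are independent, the coefficients expressing g are uniquely determined by a linear system.
The system has the unique solution (a₁, …, a₄) = (-4, 3, 2, -2).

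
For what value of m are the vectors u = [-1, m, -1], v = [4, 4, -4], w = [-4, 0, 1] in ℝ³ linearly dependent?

m = 5/3

Place the vectors as rows of a 3×3 matrix; dependence ⇔ determinant zero.
The determinant works out to 12*m - 20.
Setting this to zero gives m = 5/3.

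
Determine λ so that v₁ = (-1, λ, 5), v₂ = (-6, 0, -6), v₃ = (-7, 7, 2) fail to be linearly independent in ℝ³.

λ = 14/3

The vectors are dependent exactly when the determinant of the matrix with rows v₁, v₂, v₃ vanishes.
Cofactor expansion gives det = 54*λ - 252.
Solving 54*λ - 252 = 0 yields λ = 14/3.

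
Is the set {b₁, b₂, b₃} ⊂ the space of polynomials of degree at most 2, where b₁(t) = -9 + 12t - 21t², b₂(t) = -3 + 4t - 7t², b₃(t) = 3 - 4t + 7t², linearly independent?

Take coordinates with respect to the standard basis {1, t, t²}.
Row-reduce the matrix whose columns are b₁, b₂, b₃.
The reduction yields 1 nonzero row, so the rank is 1.
Since rank 1 < 3, the set is linearly dependent.

linearly dependent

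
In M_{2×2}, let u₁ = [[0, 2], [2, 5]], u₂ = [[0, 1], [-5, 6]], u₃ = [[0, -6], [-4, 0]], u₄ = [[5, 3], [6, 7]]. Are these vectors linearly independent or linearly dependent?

Take coordinates with respect to the standard basis {E₁₁, E₁₂, E₂₁, E₂₂}.
Place the vectors as rows of a 4×4 matrix and reduce to echelon form.
The reduction yields 4 nonzero rows, so the rank is 4.
Since rank = 4 (the number of vectors), the set is linearly independent.

linearly independent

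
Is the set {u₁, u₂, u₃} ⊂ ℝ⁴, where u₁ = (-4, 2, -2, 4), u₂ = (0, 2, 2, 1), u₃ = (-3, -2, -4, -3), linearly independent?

linearly independent

Row-reduce the matrix whose columns are u₁, u₂, u₃.
The reduction yields 3 nonzero rows, so the rank is 3.
Since rank = 3 (the number of vectors), the set is linearly independent.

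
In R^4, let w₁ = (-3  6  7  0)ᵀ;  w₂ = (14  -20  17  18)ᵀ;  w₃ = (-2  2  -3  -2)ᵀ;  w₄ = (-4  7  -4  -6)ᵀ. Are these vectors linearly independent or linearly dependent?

Row-reduce the matrix whose columns are w₁, w₂, w₃, w₄.
The reduction yields 3 nonzero rows, so the rank is 3.
Since rank 3 < 4, the set is linearly dependent.

linearly dependent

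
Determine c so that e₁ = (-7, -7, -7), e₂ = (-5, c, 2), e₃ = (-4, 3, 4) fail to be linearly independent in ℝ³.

c = 9/8

The vectors are dependent exactly when the determinant of the matrix with rows e₁, e₂, e₃ vanishes.
Cofactor expansion gives det = 63 - 56*c.
Setting this to zero gives c = 9/8.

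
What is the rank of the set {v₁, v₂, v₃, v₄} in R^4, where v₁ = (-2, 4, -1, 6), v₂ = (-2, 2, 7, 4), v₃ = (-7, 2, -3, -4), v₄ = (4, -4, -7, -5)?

Form the matrix with v₁, v₂, v₃, v₄ as columns and reduce.
Reduction leaves 4 leading entries, giving rank 4.

4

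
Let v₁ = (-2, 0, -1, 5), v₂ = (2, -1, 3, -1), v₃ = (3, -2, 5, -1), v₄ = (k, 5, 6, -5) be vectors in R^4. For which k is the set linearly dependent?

k = 33/4

The vectors are dependent exactly when the determinant of the matrix with rows v₁, v₂, v₃, v₄ vanishes.
Cofactor expansion gives det = 33 - 4*k.
Solving 33 - 4*k = 0 yields k = 33/4.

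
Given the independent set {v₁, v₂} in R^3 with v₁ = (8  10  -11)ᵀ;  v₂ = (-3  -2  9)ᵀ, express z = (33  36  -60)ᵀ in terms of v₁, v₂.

z = 3v₁ - 3v₂

Write z = c₁v₁ + c₂v₂ and equate components.
Back-substitution yields (c₁, c₂) = (3, -3).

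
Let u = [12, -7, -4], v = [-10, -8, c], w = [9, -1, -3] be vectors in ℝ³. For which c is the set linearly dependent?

c = 10/3

The set is linearly dependent precisely when det[u; v; w] = 0.
Cofactor expansion gives det = 170 - 51*c.
Solving 170 - 51*c = 0 yields c = 10/3.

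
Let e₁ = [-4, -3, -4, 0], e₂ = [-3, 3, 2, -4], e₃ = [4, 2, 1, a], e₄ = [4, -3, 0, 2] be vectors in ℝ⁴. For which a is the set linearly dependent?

The vectors are dependent exactly when the determinant of the matrix with rows e₁, e₂, e₃, e₄ vanishes.
Cofactor expansion gives det = 36*a - 138.
Setting this to zero gives a = 23/6.

a = 23/6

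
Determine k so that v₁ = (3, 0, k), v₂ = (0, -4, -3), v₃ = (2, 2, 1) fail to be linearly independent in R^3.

k = -3/4

The vectors are dependent exactly when the determinant of the matrix with rows v₁, v₂, v₃ vanishes.
Cofactor expansion gives det = 8*k + 6.
This vanishes exactly when k = -3/4.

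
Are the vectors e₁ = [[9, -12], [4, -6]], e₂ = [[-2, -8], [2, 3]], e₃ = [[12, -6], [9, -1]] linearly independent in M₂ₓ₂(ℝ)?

linearly independent

Write each element as a coordinate vector in ℝ⁴ using {E₁₁, E₁₂, E₂₁, E₂₂}.
Place the vectors as rows of a 3×4 matrix and reduce to echelon form.
The reduction yields 3 nonzero rows, so the rank is 3.
Since rank = 3 (the number of vectors), the set is linearly independent.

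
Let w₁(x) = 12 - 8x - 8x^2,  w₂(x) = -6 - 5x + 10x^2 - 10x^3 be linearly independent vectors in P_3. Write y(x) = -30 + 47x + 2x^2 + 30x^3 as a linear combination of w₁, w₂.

y = -4w₁ - 3w₂

Take coordinate vectors relative to {1, x, …, x^3}.
Write y = a₁w₁ + a₂w₂ and equate components.
The system has the unique solution (a₁, a₂) = (-4, -3).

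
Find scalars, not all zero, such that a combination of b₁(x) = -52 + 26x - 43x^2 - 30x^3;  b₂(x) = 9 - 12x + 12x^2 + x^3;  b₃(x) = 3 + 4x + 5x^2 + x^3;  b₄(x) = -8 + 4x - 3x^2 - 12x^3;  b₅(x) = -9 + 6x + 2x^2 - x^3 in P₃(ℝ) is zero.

Pass to coordinate vectors relative to the basis {1, x, …, x^3}.
Row-reduce the matrix with b₁, b₂, b₃, b₄, b₅ as columns; the null space gives the coefficients.
The free variable yields coefficients (1, 2, 3, -2, -1) (any nonzero multiple also works).

b₁ + 2b₂ + 3b₃ - 2b₄ - b₅ = 0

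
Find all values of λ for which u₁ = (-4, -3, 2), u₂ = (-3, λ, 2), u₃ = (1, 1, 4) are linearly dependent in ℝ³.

λ = -20/9

Dependence holds iff the 3×3 matrix [u₁ u₂ u₃] is singular.
The determinant works out to -18*λ - 40.
Setting this to zero gives λ = -20/9.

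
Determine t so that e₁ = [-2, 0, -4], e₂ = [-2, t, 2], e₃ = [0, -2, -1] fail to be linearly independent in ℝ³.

t = 12

The vectors are dependent exactly when the determinant of the matrix with rows e₁, e₂, e₃ vanishes.
The determinant works out to 2*t - 24.
Solving 2*t - 24 = 0 yields t = 12.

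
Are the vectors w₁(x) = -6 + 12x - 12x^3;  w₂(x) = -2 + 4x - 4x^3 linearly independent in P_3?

linearly dependent

Take coordinates with respect to the standard basis {1, x, …, x^3}.
Row-reduce the matrix whose columns are w₁, w₂.
The reduction yields 1 nonzero row, so the rank is 1.
Since rank 1 < 2, the set is linearly dependent.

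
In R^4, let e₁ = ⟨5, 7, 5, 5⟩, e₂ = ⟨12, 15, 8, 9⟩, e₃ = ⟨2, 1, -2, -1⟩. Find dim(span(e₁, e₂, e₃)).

Put the 4×3 matrix [e₁|e₂|e₃] into echelon form.
Reduction leaves 2 leading entries, giving rank 2.

2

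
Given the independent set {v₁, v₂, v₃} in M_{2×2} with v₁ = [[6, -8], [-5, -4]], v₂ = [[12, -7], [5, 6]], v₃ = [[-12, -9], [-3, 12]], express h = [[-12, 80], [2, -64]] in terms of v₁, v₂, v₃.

Work in coordinates with respect to the standard basis {E₁₁, E₁₂, E₂₁, E₂₂}.
Set up the augmented matrix [v₁ | v₂ | v₃ | h] and row-reduce.
Back-substitution yields (α₁, α₂, α₃) = (-2, -4, -4).

h = -2v₁ - 4v₂ - 4v₃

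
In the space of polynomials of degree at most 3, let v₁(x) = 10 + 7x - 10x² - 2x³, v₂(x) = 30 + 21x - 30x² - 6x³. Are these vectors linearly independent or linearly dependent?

linearly dependent

Write each element as a coordinate vector in ℝ⁴ using {1, x, …, x³}.
Place the vectors as rows of a 2×4 matrix and reduce to echelon form.
The reduction yields 1 nonzero row, so the rank is 1.
Since rank 1 < 2, the set is linearly dependent.
Indeed 3v₁ - v₂ = 0.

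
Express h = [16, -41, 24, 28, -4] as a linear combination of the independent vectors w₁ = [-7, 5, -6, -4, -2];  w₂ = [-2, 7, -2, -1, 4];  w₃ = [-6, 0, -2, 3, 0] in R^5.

h = -4w₁ - 3w₂ + 3w₃

Since w₁, w₂, w₃ are independent, the coefficients expressing h are uniquely determined by a linear system.
Back-substitution yields (c₁, c₂, c₃) = (-4, -3, 3).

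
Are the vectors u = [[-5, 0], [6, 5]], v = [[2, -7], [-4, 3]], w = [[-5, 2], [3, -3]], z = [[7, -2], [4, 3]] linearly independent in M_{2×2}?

Write each element as a coordinate vector in ℝ⁴ using {E₁₁, E₁₂, E₂₁, E₂₂}.
Place the vectors as rows of a 4×4 matrix and reduce to echelon form.
The reduction yields 4 nonzero rows, so the rank is 4.
Since rank = 4 (the number of vectors), the set is linearly independent.

linearly independent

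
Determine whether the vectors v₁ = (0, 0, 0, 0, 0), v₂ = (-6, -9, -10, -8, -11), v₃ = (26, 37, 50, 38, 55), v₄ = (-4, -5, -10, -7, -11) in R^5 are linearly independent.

linearly dependent

One of the vectors is the zero vector, so the set is linearly dependent.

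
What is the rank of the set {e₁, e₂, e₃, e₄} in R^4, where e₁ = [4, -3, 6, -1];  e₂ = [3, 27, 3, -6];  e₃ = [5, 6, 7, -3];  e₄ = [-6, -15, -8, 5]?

rank 2

Row-reduce the 4×4 matrix with these as rows.
The echelon form has 2 nonzero rows, so the rank is 2.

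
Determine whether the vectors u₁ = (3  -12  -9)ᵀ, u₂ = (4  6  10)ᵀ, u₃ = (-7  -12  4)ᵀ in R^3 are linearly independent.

linearly independent

Row-reduce the matrix whose columns are u₁, u₂, u₃.
The reduction yields 3 nonzero rows, so the rank is 3.
Since rank = 3 (the number of vectors), the set is linearly independent.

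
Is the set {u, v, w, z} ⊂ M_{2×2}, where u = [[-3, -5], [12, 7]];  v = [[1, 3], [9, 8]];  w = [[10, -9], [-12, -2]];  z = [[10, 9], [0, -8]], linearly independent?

linearly independent

Take coordinates with respect to the standard basis {E₁₁, E₁₂, E₂₁, E₂₂}.
The matrix [u|v|w|z] has determinant 17898.
A nonzero determinant means the columns are linearly independent.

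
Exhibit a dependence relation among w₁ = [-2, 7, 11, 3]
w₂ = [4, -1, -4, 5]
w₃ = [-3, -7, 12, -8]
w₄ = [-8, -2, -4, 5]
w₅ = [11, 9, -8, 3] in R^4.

Set up α₁w₁ + … + α₅w₅ = 0 and solve the homogeneous system.
A generator of the null space is (0, 0, 1, 1, 1).

w₃ + w₄ + w₅ = 0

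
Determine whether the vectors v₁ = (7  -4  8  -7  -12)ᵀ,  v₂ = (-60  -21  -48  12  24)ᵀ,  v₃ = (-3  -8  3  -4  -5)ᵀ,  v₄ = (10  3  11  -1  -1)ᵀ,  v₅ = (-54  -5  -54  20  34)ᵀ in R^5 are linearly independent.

linearly dependent

The matrix [v₁|v₂|v₃|v₄|v₅] has determinant 0.
A zero determinant means the columns are linearly dependent.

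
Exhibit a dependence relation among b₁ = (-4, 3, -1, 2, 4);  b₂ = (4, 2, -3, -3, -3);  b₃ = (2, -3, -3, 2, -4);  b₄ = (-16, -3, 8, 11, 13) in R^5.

b₁ - 3b₂ - b₄ = 0

Write the vectors as columns of a matrix and find a nonzero vector in its null space.
One solution (up to scaling) is (1, -3, 0, -1).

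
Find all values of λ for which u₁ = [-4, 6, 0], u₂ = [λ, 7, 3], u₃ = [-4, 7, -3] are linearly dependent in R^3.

λ = -16/3

The set is linearly dependent precisely when det[u₁; u₂; u₃] = 0.
The determinant works out to 18*λ + 96.
Solving 18*λ + 96 = 0 yields λ = -16/3.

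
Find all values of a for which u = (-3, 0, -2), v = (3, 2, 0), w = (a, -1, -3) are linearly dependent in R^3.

The set is linearly dependent precisely when det[u; v; w] = 0.
Cofactor expansion gives det = 4*a + 24.
This vanishes exactly when a = -6.

a = -6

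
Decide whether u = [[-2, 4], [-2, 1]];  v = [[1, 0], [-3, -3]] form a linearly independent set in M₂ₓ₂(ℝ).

Take coordinates with respect to the standard basis {E₁₁, E₁₂, E₂₁, E₂₂}.
Place the vectors as rows of a 2×4 matrix and reduce to echelon form.
The reduction yields 2 nonzero rows, so the rank is 2.
Since rank = 2 (the number of vectors), the set is linearly independent.

linearly independent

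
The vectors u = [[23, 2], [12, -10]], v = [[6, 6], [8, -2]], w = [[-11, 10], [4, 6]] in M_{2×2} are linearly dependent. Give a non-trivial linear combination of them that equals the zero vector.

u - 2v + w = 0

Pass to coordinate vectors relative to the basis {E₁₁, E₁₂, E₂₁, E₂₂}.
Write the vectors as columns of a matrix and find a nonzero vector in its null space.
A generator of the null space is (1, -2, 1).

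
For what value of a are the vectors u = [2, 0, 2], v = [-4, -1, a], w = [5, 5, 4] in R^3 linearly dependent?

The vectors are dependent exactly when the determinant of the matrix with rows u, v, w vanishes.
Cofactor expansion gives det = -10*a - 38.
Solving -10*a - 38 = 0 yields a = -19/5.

a = -19/5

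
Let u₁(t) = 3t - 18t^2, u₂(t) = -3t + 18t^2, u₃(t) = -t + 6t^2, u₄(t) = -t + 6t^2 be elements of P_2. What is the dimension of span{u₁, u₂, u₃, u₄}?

dim = 1

Use coordinates relative to {1, t, t^2}.
Apply Gaussian elimination to the matrix whose rows are u₁, u₂, u₃, u₄.
Reduction leaves 1 leading entry, giving rank 1.
(With 4 elements in a 3-dimensional space the rank is at most 3.)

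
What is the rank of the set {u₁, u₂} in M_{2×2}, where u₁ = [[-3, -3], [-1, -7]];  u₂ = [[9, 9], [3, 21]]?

Represent each element by its coordinate vector in ℝ⁴.
Put the 4×2 matrix [u₁|u₂] into echelon form.
Reduction leaves 1 leading entry, giving rank 1.

rank 1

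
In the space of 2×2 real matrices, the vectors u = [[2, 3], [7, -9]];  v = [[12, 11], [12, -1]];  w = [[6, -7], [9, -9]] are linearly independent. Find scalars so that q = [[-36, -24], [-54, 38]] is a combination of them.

q = -3u - 2v - w

Identify each element with its coordinate vector in ℝ⁴ via {E₁₁, E₁₂, E₂₁, E₂₂}.
Solve the system with u, v, w as columns and q as the right-hand side.
Row-reducing the augmented matrix gives the unique coefficients (a₁, a₂, a₃) = (-3, -2, -1).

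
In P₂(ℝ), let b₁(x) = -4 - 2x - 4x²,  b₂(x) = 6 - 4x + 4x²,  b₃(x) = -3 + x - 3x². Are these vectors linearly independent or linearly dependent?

Write each element as a coordinate vector in ℝ³ using {1, x, x²}.
Row-reduce the matrix whose columns are b₁, b₂, b₃.
The reduction yields 3 nonzero rows, so the rank is 3.
Since rank = 3 (the number of vectors), the set is linearly independent.

linearly independent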